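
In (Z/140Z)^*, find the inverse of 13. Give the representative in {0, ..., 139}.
13^(−1) ≡ 97 (mod 140)

Apply the extended Euclidean algorithm to (140, 13), tracking rows (r, s, t) with s·140 + t·13 = r. Each division r_prev = q·r_cur + r_new produces the new row as (previous row) − q·(current row):
  row A: (140, 1, 0)   [1·140 + 0·13 = 140]
  row B: (13, 0, 1)   [0·140 + 1·13 = 13]
  140 = 10·13 + 10   → row C = row A − 10·row B = (10, 1, −10)   [check: 1·140 − 10·13 = 10]
  13 = 1·10 + 3   → row D = row B − 1·row C = (3, −1, 11)   [check: −1·140 + 11·13 = 3]
  10 = 3·3 + 1   → row E = row C − 3·row D = (1, 4, −43)   [check: 4·140 − 43·13 = 1]
  3 = 3·1 + 0   → remainder 0, stop. gcd = 1 (last nonzero row E).
The gcd is 1, so 13 is invertible mod 140. The last nonzero row gives 4·140 − 43·13 = 1, so t = −43. So 13^(−1) ≡ −43 ≡ 97 (mod 140). Verify: 13 · 97 = 1261 ≡ 1 (mod 140). ✓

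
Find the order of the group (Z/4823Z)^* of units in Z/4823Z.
(Z/4823Z)^* consists of the classes a with gcd(a, 4823) = 1, so its order is φ(4823). φ is multiplicative, with φ(p^e) = p^e − p^(e−1). Factorise 4823 = 7 · 13 · 53. Then
  φ(4823) = (7 − 1) · (13 − 1) · (53 − 1) = 6 · 12 · 52 = 3744.
Thus |(Z/4823Z)^*| = 3744.

Final answer: |(Z/4823Z)^*| = 3744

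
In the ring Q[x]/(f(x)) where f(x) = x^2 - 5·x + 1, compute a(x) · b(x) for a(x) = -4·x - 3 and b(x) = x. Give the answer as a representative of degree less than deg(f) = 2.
First multiply in Q[x] without reducing: a · b = -4·x^2 - 3·x. Now divide by f(x) = x^2 - 5·x + 1, eliminating the leading term at each step:
  leading term -4·x^2: subtract (-4)·f(x) = -4·x^2 + 20·x - 4, leaving 4 - 23·x
The degree is now < 2, so this is the remainder. Hence a · b ≡ 4 - 23·x in Q[x]/(f).

Final answer: a · b ≡ 4 - 23·x (mod f(x))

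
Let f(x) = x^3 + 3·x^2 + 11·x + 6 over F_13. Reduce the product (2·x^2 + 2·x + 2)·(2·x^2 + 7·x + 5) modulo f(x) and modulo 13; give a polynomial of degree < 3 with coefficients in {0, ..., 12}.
Multiply as integer polynomials: a · b = 4·x^4 + 18·x^3 + 28·x^2 + 24·x + 10. Reducing coefficients mod 13: a · b ≡ 4·x^4 + 5·x^3 + 2·x^2 + 11·x + 10. Now divide by f(x) = x^3 + 3·x^2 + 11·x + 6 in F_13[x], eliminating the leading term at each step:
  leading term 4·x^4: subtract (4·x)·f(x) = 4·x^4 + 12·x^3 + 5·x^2 + 11·x, leaving 6·x^3 + 10·x^2 + 10 (coefficients mod 13)
  leading term 6·x^3: subtract (6)·f(x) = 6·x^3 + 5·x^2 + x + 10, leaving 5·x^2 + 12·x (coefficients mod 13)
The degree is now < 3, so this is the remainder. Hence a · b ≡ 5·x^2 + 12·x in F_13[x]/(f).

Final answer: a · b ≡ 5·x^2 + 12·x (mod f(x))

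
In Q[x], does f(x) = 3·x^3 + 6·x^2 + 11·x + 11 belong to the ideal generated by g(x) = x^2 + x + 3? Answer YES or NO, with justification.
In Q[x] the ideal (g) consists of all multiples of g, so f ∈ (g) iff g | f, i.e. iff the remainder of f on division by g is 0. Divide f by g (g is monic, so eliminate the leading term of the running remainder at each step):
  leading term 3·x^3: subtract (3·x)·g(x) = 3·x^3 + 3·x^2 + 9·x, leaving 3·x^2 + 2·x + 11
  leading term 3·x^2: subtract (3)·g(x) = 3·x^2 + 3·x + 9, leaving 2 - x
The remainder r(x) = 2 - x ≠ 0 (and deg r < deg g), so g ∤ f, i.e. f ∉ (g).

Final answer: NO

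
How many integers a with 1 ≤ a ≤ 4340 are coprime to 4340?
The number of a ∈ {1, ..., 4340} with gcd(a, 4340) = 1 is by definition Euler's totient φ(4340). φ is multiplicative, with φ(p^e) = p^e − p^(e−1). Factorise 4340 = 2^2 · 5 · 7 · 31. Then
  φ(4340) = (2^2 − 2^1) · (5 − 1) · (7 − 1) · (31 − 1) = 2 · 4 · 6 · 30 = 1440.
So there are 1440 such integers.

Final answer: 1440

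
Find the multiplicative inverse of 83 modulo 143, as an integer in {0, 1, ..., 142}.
Apply the extended Euclidean algorithm to (143, 83), tracking rows (r, s, t) with s·143 + t·83 = r. Each division r_prev = q·r_cur + r_new produces the new row as (previous row) − q·(current row):
  row A: (143, 1, 0)   [1·143 + 0·83 = 143]
  row B: (83, 0, 1)   [0·143 + 1·83 = 83]
  143 = 1·83 + 60   → row C = row A − 1·row B = (60, 1, −1)   [check: 1·143 − 1·83 = 60]
  83 = 1·60 + 23   → row D = row B − 1·row C = (23, −1, 2)   [check: −1·143 + 2·83 = 23]
  60 = 2·23 + 14   → row E = row C − 2·row D = (14, 3, −5)   [check: 3·143 − 5·83 = 14]
  23 = 1·14 + 9   → row F = row D − 1·row E = (9, −4, 7)   [check: −4·143 + 7·83 = 9]
  14 = 1·9 + 5   → row G = row E − 1·row F = (5, 7, −12)   [check: 7·143 − 12·83 = 5]
  9 = 1·5 + 4   → row H = row F − 1·row G = (4, −11, 19)   [check: −11·143 + 19·83 = 4]
  5 = 1·4 + 1   → row I = row G − 1·row H = (1, 18, −31)   [check: 18·143 − 31·83 = 1]
  4 = 4·1 + 0   → remainder 0, stop. gcd = 1 (last nonzero row I).
The gcd is 1, so 83 is invertible mod 143. The last nonzero row gives 18·143 − 31·83 = 1, so t = −31. So 83^(−1) ≡ −31 ≡ 112 (mod 143). Verify: 83 · 112 = 9296 ≡ 1 (mod 143). ✓

Final answer: 83^(−1) ≡ 112 (mod 143)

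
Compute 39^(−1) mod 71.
39^(−1) ≡ 51 (mod 71)

Apply the extended Euclidean algorithm to (71, 39), tracking rows (r, s, t) with s·71 + t·39 = r. Each division r_prev = q·r_cur + r_new produces the new row as (previous row) − q·(current row):
  row A: (71, 1, 0)   [1·71 + 0·39 = 71]
  row B: (39, 0, 1)   [0·71 + 1·39 = 39]
  71 = 1·39 + 32   → row C = row A − 1·row B = (32, 1, −1)   [check: 1·71 − 1·39 = 32]
  39 = 1·32 + 7   → row D = row B − 1·row C = (7, −1, 2)   [check: −1·71 + 2·39 = 7]
  32 = 4·7 + 4   → row E = row C − 4·row D = (4, 5, −9)   [check: 5·71 − 9·39 = 4]
  7 = 1·4 + 3   → row F = row D − 1·row E = (3, −6, 11)   [check: −6·71 + 11·39 = 3]
  4 = 1·3 + 1   → row G = row E − 1·row F = (1, 11, −20)   [check: 11·71 − 20·39 = 1]
  3 = 3·1 + 0   → remainder 0, stop. gcd = 1 (last nonzero row G).
The gcd is 1, so 39 is invertible mod 71. The last nonzero row gives 11·71 − 20·39 = 1, so t = −20. So 39^(−1) ≡ −20 ≡ 51 (mod 71). Verify: 39 · 51 = 1989 ≡ 1 (mod 71). ✓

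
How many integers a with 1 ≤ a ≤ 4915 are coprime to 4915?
3928

The number of a ∈ {1, ..., 4915} with gcd(a, 4915) = 1 is by definition Euler's totient φ(4915). φ is multiplicative, with φ(p^e) = p^e − p^(e−1). Factorise 4915 = 5 · 983. Then
  φ(4915) = (5 − 1) · (983 − 1) = 4 · 982 = 3928.
So there are 3928 such integers.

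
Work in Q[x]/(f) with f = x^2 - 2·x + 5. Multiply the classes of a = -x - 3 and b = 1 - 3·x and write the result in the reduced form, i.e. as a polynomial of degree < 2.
First multiply in Q[x] without reducing: a · b = 3·x^2 + 8·x - 3. Now divide by f(x) = x^2 - 2·x + 5, eliminating the leading term at each step:
  leading term 3·x^2: subtract (3)·f(x) = 3·x^2 - 6·x + 15, leaving 14·x - 18
The degree is now < 2, so this is the remainder. Hence a · b ≡ 14·x - 18 in Q[x]/(f).

Final answer: a · b ≡ 14·x - 18 (mod f(x))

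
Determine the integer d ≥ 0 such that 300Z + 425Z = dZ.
(300, 425) = (25); d = 25

In the PID Z, (a, b) is generated by gcd(a, b). Compute gcd(425, 300) with the extended Euclidean algorithm, tracking rows (r, s, t) with s·425 + t·300 = r:
  row A: (425, 1, 0)   [1·425 + 0·300 = 425]
  row B: (300, 0, 1)   [0·425 + 1·300 = 300]
  425 = 1·300 + 125   → row C = row A − 1·row B = (125, 1, −1)   [check: 1·425 − 1·300 = 125]
  300 = 2·125 + 50   → row D = row B − 2·row C = (50, −2, 3)   [check: −2·425 + 3·300 = 50]
  125 = 2·50 + 25   → row E = row C − 2·row D = (25, 5, −7)   [check: 5·425 − 7·300 = 25]
  50 = 2·25 + 0   → remainder 0, stop. gcd = 25 (last nonzero row E).
So gcd(300, 425) = 25, with Bézout identity 5·425 − 7·300 = 25. Containment (⊇): the Bézout identity exhibits 25 as an element of (300, 425), giving (25) ⊆ (300, 425). Containment (⊆): since 25 | 300 and 25 | 425 (300 = 25·12, 425 = 25·17), every Z-linear combination of 300 and 425 is divisible by 25, so (300, 425) ⊆ (25). Therefore (300, 425) = (25), d = 25.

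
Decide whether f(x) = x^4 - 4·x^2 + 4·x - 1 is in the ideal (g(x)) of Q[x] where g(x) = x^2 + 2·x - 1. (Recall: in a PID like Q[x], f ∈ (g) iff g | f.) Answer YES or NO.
YES

In Q[x] the ideal (g) consists of all multiples of g, so f ∈ (g) iff g | f, i.e. iff the remainder of f on division by g is 0. Divide f by g (g is monic, so eliminate the leading term of the running remainder at each step):
  leading term x^4: subtract (x^2)·g(x) = x^4 + 2·x^3 - x^2, leaving -2·x^3 - 3·x^2 + 4·x - 1
  leading term -2·x^3: subtract (-2·x)·g(x) = -2·x^3 - 4·x^2 + 2·x, leaving x^2 + 2·x - 1
  leading term x^2: subtract (1)·g(x) = x^2 + 2·x - 1, leaving 0
The remainder is 0, so f(x) = g(x) · h(x) with h(x) = x^2 - 2·x + 1. Hence g | f, i.e. f ∈ (g).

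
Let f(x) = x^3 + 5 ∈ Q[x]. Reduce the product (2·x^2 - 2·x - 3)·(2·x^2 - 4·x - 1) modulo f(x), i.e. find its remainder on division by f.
First multiply in Q[x] without reducing: a · b = 4·x^4 - 12·x^3 + 14·x + 3. Now divide by f(x) = x^3 + 5, eliminating the leading term at each step:
  leading term 4·x^4: subtract (4·x)·f(x) = 4·x^4 + 20·x, leaving -12·x^3 - 6·x + 3
  leading term -12·x^3: subtract (-12)·f(x) = -12·x^3 - 60, leaving 63 - 6·x
The degree is now < 3, so this is the remainder. Hence a · b ≡ 63 - 6·x in Q[x]/(f).

Final answer: a · b ≡ 63 - 6·x (mod f(x))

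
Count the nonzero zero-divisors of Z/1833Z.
In Z/1833Z each nonzero element is either a unit (gcd with 1833 is 1) or a zero-divisor (gcd > 1). The number of units is φ(1833): factorise 1833 = 3 · 13 · 47, so φ(1833) = (3 − 1) · (13 − 1) · (47 − 1) = 2 · 12 · 46 = 1104. The nonzero elements number 1833 − 1 = 1832. Hence the nonzero zero-divisors number 1832 − 1104 = 728.

Final answer: Z/1833Z has 728 nonzero zero-divisors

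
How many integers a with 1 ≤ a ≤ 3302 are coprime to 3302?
1512

The number of a ∈ {1, ..., 3302} with gcd(a, 3302) = 1 is by definition Euler's totient φ(3302). φ is multiplicative, with φ(p^e) = p^e − p^(e−1). Factorise 3302 = 2 · 13 · 127. Then
  φ(3302) = (2 − 1) · (13 − 1) · (127 − 1) = 1 · 12 · 126 = 1512.
So there are 1512 such integers.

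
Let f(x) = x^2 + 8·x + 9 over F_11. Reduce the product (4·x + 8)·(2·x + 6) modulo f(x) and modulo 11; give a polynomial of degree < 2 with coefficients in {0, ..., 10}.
Multiply as integer polynomials: a · b = 8·x^2 + 40·x + 48. Reducing coefficients mod 11: a · b ≡ 8·x^2 + 7·x + 4. Now divide by f(x) = x^2 + 8·x + 9 in F_11[x], eliminating the leading term at each step:
  leading term 8·x^2: subtract (8)·f(x) = 8·x^2 + 9·x + 6, leaving 9·x + 9 (coefficients mod 11)
The degree is now < 2, so this is the remainder. Hence a · b ≡ 9·x + 9 in F_11[x]/(f).

Final answer: a · b ≡ 9·x + 9 (mod f(x))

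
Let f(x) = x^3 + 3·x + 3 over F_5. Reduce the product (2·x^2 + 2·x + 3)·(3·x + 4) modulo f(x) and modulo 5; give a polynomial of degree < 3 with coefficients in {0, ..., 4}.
Multiply as integer polynomials: a · b = 6·x^3 + 14·x^2 + 17·x + 12. Reducing coefficients mod 5: a · b ≡ x^3 + 4·x^2 + 2·x + 2. Now divide by f(x) = x^3 + 3·x + 3 in F_5[x], eliminating the leading term at each step:
  leading term x^3: subtract (1)·f(x) = x^3 + 3·x + 3, leaving 4·x^2 + 4·x + 4 (coefficients mod 5)
The degree is now < 3, so this is the remainder. Hence a · b ≡ 4·x^2 + 4·x + 4 in F_5[x]/(f).

Final answer: a · b ≡ 4·x^2 + 4·x + 4 (mod f(x))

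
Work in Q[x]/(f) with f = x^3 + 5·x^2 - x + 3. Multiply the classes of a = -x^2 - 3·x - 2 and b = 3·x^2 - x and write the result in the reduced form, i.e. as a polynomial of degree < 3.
First multiply in Q[x] without reducing: a · b = -3·x^4 - 8·x^3 - 3·x^2 + 2·x. Now divide by f(x) = x^3 + 5·x^2 - x + 3, eliminating the leading term at each step:
  leading term -3·x^4: subtract (-3·x)·f(x) = -3·x^4 - 15·x^3 + 3·x^2 - 9·x, leaving 7·x^3 - 6·x^2 + 11·x
  leading term 7·x^3: subtract (7)·f(x) = 7·x^3 + 35·x^2 - 7·x + 21, leaving -41·x^2 + 18·x - 21
The degree is now < 3, so this is the remainder. Hence a · b ≡ -41·x^2 + 18·x - 21 in Q[x]/(f).

Final answer: a · b ≡ -41·x^2 + 18·x - 21 (mod f(x))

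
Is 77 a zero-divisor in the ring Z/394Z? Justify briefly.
gcd(77, 394) = 1, so 77 is a unit in Z/394Z (it has a multiplicative inverse). A unit cannot be a zero-divisor: if 77·b ≡ 0 then multiplying both sides by 77^(−1) gives b ≡ 0. So 77 is not a zero-divisor.

Final answer: NO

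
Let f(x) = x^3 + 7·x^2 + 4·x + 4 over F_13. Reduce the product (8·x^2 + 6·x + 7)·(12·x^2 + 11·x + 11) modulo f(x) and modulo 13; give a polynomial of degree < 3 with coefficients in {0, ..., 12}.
Multiply as integer polynomials: a · b = 96·x^4 + 160·x^3 + 238·x^2 + 143·x + 77. Reducing coefficients mod 13: a · b ≡ 5·x^4 + 4·x^3 + 4·x^2 + 12. Now divide by f(x) = x^3 + 7·x^2 + 4·x + 4 in F_13[x], eliminating the leading term at each step:
  leading term 5·x^4: subtract (5·x)·f(x) = 5·x^4 + 9·x^3 + 7·x^2 + 7·x, leaving 8·x^3 + 10·x^2 + 6·x + 12 (coefficients mod 13)
  leading term 8·x^3: subtract (8)·f(x) = 8·x^3 + 4·x^2 + 6·x + 6, leaving 6·x^2 + 6 (coefficients mod 13)
The degree is now < 3, so this is the remainder. Hence a · b ≡ 6·x^2 + 6 in F_13[x]/(f).

Final answer: a · b ≡ 6·x^2 + 6 (mod f(x))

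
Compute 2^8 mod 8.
Use repeated squaring. Binary(8) = 1000. Walk through the bits of the exponent 8 left-to-right: at each bit after the leading one, square the running value, then multiply by 2 if the bit is 1 (always reducing mod 8):
  bit 1 = 1 (leading): start with 2.
  bit 2 = 0: square 2^2 = 4 (mod 8).
  bit 3 = 0: square 4^2 = 16 ≡ 0 (mod 8).
  bit 4 = 0: square 0^2 = 0 (mod 8).
Final value: 2^8 ≡ 0 (mod 8).

Final answer: 0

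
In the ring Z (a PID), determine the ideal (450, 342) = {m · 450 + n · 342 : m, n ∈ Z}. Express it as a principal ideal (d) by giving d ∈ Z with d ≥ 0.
In the PID Z, (a, b) is generated by gcd(a, b). Compute gcd(450, 342) with the extended Euclidean algorithm, tracking rows (r, s, t) with s·450 + t·342 = r:
  row A: (450, 1, 0)   [1·450 + 0·342 = 450]
  row B: (342, 0, 1)   [0·450 + 1·342 = 342]
  450 = 1·342 + 108   → row C = row A − 1·row B = (108, 1, −1)   [check: 1·450 − 1·342 = 108]
  342 = 3·108 + 18   → row D = row B − 3·row C = (18, −3, 4)   [check: −3·450 + 4·342 = 18]
  108 = 6·18 + 0   → remainder 0, stop. gcd = 18 (last nonzero row D).
So gcd(450, 342) = 18, with Bézout identity −3·450 + 4·342 = 18. Containment (⊇): the Bézout identity exhibits 18 as an element of (450, 342), giving (18) ⊆ (450, 342). Containment (⊆): since 18 | 450 and 18 | 342 (450 = 18·25, 342 = 18·19), every Z-linear combination of 450 and 342 is divisible by 18, so (450, 342) ⊆ (18). Therefore (450, 342) = (18), d = 18.

Final answer: (450, 342) = (18); d = 18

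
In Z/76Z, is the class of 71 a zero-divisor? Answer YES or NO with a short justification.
NO

gcd(71, 76) = 1, so 71 is a unit in Z/76Z (it has a multiplicative inverse). A unit cannot be a zero-divisor: if 71·b ≡ 0 then multiplying both sides by 71^(−1) gives b ≡ 0. So 71 is not a zero-divisor.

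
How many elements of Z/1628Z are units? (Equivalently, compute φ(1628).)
Z/1628Z has φ(1628) = 720 units

An element a ∈ Z/1628Z is a unit iff gcd(a, 1628) = 1, so the number of units is φ(1628). φ is multiplicative, with φ(p^e) = p^e − p^(e−1). Factorise 1628 = 2^2 · 11 · 37. Then
  φ(1628) = (2^2 − 2^1) · (11 − 1) · (37 − 1) = 2 · 10 · 36 = 720.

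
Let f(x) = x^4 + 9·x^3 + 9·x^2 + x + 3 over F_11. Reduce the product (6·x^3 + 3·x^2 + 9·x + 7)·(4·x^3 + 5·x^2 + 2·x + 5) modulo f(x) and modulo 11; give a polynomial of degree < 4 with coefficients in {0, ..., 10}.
a · b ≡ 4·x^2 + 4·x + 9 (mod f(x))

Multiply as integer polynomials: a · b = 24·x^6 + 42·x^5 + 63·x^4 + 109·x^3 + 68·x^2 + 59·x + 35. Reducing coefficients mod 11: a · b ≡ 2·x^6 + 9·x^5 + 8·x^4 + 10·x^3 + 2·x^2 + 4·x + 2. Now divide by f(x) = x^4 + 9·x^3 + 9·x^2 + x + 3 in F_11[x], eliminating the leading term at each step:
  leading term 2·x^6: subtract (2·x^2)·f(x) = 2·x^6 + 7·x^5 + 7·x^4 + 2·x^3 + 6·x^2, leaving 2·x^5 + x^4 + 8·x^3 + 7·x^2 + 4·x + 2 (coefficients mod 11)
  leading term 2·x^5: subtract (2·x)·f(x) = 2·x^5 + 7·x^4 + 7·x^3 + 2·x^2 + 6·x, leaving 5·x^4 + x^3 + 5·x^2 + 9·x + 2 (coefficients mod 11)
  leading term 5·x^4: subtract (5)·f(x) = 5·x^4 + x^3 + x^2 + 5·x + 4, leaving 4·x^2 + 4·x + 9 (coefficients mod 11)
The degree is now < 4, so this is the remainder. Hence a · b ≡ 4·x^2 + 4·x + 9 in F_11[x]/(f).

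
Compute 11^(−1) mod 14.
11^(−1) ≡ 9 (mod 14)

Apply the extended Euclidean algorithm to (14, 11), tracking rows (r, s, t) with s·14 + t·11 = r. Each division r_prev = q·r_cur + r_new produces the new row as (previous row) − q·(current row):
  row A: (14, 1, 0)   [1·14 + 0·11 = 14]
  row B: (11, 0, 1)   [0·14 + 1·11 = 11]
  14 = 1·11 + 3   → row C = row A − 1·row B = (3, 1, −1)   [check: 1·14 − 1·11 = 3]
  11 = 3·3 + 2   → row D = row B − 3·row C = (2, −3, 4)   [check: −3·14 + 4·11 = 2]
  3 = 1·2 + 1   → row E = row C − 1·row D = (1, 4, −5)   [check: 4·14 − 5·11 = 1]
  2 = 2·1 + 0   → remainder 0, stop. gcd = 1 (last nonzero row E).
The gcd is 1, so 11 is invertible mod 14. The last nonzero row gives 4·14 − 5·11 = 1, so t = −5. So 11^(−1) ≡ −5 ≡ 9 (mod 14). Verify: 11 · 9 = 99 ≡ 1 (mod 14). ✓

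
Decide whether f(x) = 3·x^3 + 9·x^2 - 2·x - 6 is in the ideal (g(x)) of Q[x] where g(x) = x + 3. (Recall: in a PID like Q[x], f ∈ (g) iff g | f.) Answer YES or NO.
In Q[x] the ideal (g) consists of all multiples of g, so f ∈ (g) iff g | f, i.e. iff the remainder of f on division by g is 0. Divide f by g (g is monic, so eliminate the leading term of the running remainder at each step):
  leading term 3·x^3: subtract (3·x^2)·g(x) = 3·x^3 + 9·x^2, leaving -2·x - 6
  leading term -2·x: subtract (-2)·g(x) = -2·x - 6, leaving 0
The remainder is 0, so f(x) = g(x) · h(x) with h(x) = 3·x^2 - 2. Hence g | f, i.e. f ∈ (g).

Final answer: YES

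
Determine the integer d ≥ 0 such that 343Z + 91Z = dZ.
In the PID Z, (a, b) is generated by gcd(a, b). Compute gcd(343, 91) with the extended Euclidean algorithm, tracking rows (r, s, t) with s·343 + t·91 = r:
  row A: (343, 1, 0)   [1·343 + 0·91 = 343]
  row B: (91, 0, 1)   [0·343 + 1·91 = 91]
  343 = 3·91 + 70   → row C = row A − 3·row B = (70, 1, −3)   [check: 1·343 − 3·91 = 70]
  91 = 1·70 + 21   → row D = row B − 1·row C = (21, −1, 4)   [check: −1·343 + 4·91 = 21]
  70 = 3·21 + 7   → row E = row C − 3·row D = (7, 4, −15)   [check: 4·343 − 15·91 = 7]
  21 = 3·7 + 0   → remainder 0, stop. gcd = 7 (last nonzero row E).
So gcd(343, 91) = 7, with Bézout identity 4·343 − 15·91 = 7. Containment (⊇): the Bézout identity exhibits 7 as an element of (343, 91), giving (7) ⊆ (343, 91). Containment (⊆): since 7 | 343 and 7 | 91 (343 = 7·49, 91 = 7·13), every Z-linear combination of 343 and 91 is divisible by 7, so (343, 91) ⊆ (7). Therefore (343, 91) = (7), d = 7.

Final answer: (343, 91) = (7); d = 7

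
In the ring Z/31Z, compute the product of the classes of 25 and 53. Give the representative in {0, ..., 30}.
Reduce the factors first: 53 ≡ 22 (mod 31), so 25 · 53 ≡ 25 · 22 (mod 31). 25 · 22 = 550. Dividing by 31: 550 = 17·31 + 23. So (25 · 53) mod 31 = 23.

Final answer: 23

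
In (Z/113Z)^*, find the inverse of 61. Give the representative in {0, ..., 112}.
61^(−1) ≡ 63 (mod 113)

Apply the extended Euclidean algorithm to (113, 61), tracking rows (r, s, t) with s·113 + t·61 = r. Each division r_prev = q·r_cur + r_new produces the new row as (previous row) − q·(current row):
  row A: (113, 1, 0)   [1·113 + 0·61 = 113]
  row B: (61, 0, 1)   [0·113 + 1·61 = 61]
  113 = 1·61 + 52   → row C = row A − 1·row B = (52, 1, −1)   [check: 1·113 − 1·61 = 52]
  61 = 1·52 + 9   → row D = row B − 1·row C = (9, −1, 2)   [check: −1·113 + 2·61 = 9]
  52 = 5·9 + 7   → row E = row C − 5·row D = (7, 6, −11)   [check: 6·113 − 11·61 = 7]
  9 = 1·7 + 2   → row F = row D − 1·row E = (2, −7, 13)   [check: −7·113 + 13·61 = 2]
  7 = 3·2 + 1   → row G = row E − 3·row F = (1, 27, −50)   [check: 27·113 − 50·61 = 1]
  2 = 2·1 + 0   → remainder 0, stop. gcd = 1 (last nonzero row G).
The gcd is 1, so 61 is invertible mod 113. The last nonzero row gives 27·113 − 50·61 = 1, so t = −50. So 61^(−1) ≡ −50 ≡ 63 (mod 113). Verify: 61 · 63 = 3843 ≡ 1 (mod 113). ✓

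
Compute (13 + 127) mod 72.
Reduce the summands first: 127 ≡ 55 (mod 72), so 13 + 127 ≡ 13 + 55 (mod 72). 13 + 55 = 68; 68 = 0·72 + 68, so (13 + 127) mod 72 = 68.

Final answer: 68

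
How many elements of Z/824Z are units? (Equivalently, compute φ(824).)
Z/824Z has φ(824) = 408 units

An element a ∈ Z/824Z is a unit iff gcd(a, 824) = 1, so the number of units is φ(824). φ is multiplicative, with φ(p^e) = p^e − p^(e−1). Factorise 824 = 2^3 · 103. Then
  φ(824) = (2^3 − 2^2) · (103 − 1) = 4 · 102 = 408.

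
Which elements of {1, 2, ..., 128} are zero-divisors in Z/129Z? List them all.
nonzero zero-divisors of Z/129Z = {3, 6, 9, 12, 15, 18, 21, 24, 27, 30, 33, 36, 39, 42, 43, 45, 48, 51, 54, 57, 60, 63, 66, 69, 72, 75, 78, 81, 84, 86, 87, 90, 93, 96, 99, 102, 105, 108, 111, 114, 117, 120, 123, 126}

An element a ∈ Z/129Z (with a ≠ 0) is a zero-divisor iff gcd(a, 129) > 1 (because a is a unit precisely when gcd(a, n) = 1, and in Z/nZ every nonzero, non-unit element is a zero-divisor). Scan a = 1, ..., 128 and keep those with gcd(a, 129) > 1:
  gcd(3, 129) = 3, gcd(6, 129) = 3, gcd(9, 129) = 3, gcd(12, 129) = 3, gcd(15, 129) = 3, gcd(18, 129) = 3, gcd(21, 129) = 3, gcd(24, 129) = 3, gcd(27, 129) = 3, gcd(30, 129) = 3, gcd(33, 129) = 3, gcd(36, 129) = 3, gcd(39, 129) = 3, gcd(42, 129) = 3, gcd(43, 129) = 43, gcd(45, 129) = 3, gcd(48, 129) = 3, gcd(51, 129) = 3, gcd(54, 129) = 3, gcd(57, 129) = 3, gcd(60, 129) = 3, gcd(63, 129) = 3, gcd(66, 129) = 3, gcd(69, 129) = 3, gcd(72, 129) = 3, gcd(75, 129) = 3, gcd(78, 129) = 3, gcd(81, 129) = 3, gcd(84, 129) = 3, gcd(86, 129) = 43, gcd(87, 129) = 3, gcd(90, 129) = 3, gcd(93, 129) = 3, gcd(96, 129) = 3, gcd(99, 129) = 3, gcd(102, 129) = 3, gcd(105, 129) = 3, gcd(108, 129) = 3, gcd(111, 129) = 3, gcd(114, 129) = 3, gcd(117, 129) = 3, gcd(120, 129) = 3, gcd(123, 129) = 3, gcd(126, 129) = 3.
All other a ∈ {1, ..., 128} have gcd(a, 129) = 1 and are units. So the nonzero zero-divisors are exactly the 44 values of a appearing in this scan.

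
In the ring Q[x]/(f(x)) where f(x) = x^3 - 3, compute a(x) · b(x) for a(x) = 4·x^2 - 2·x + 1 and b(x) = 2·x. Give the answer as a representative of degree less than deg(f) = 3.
First multiply in Q[x] without reducing: a · b = 8·x^3 - 4·x^2 + 2·x. Now divide by f(x) = x^3 - 3, eliminating the leading term at each step:
  leading term 8·x^3: subtract (8)·f(x) = 8·x^3 - 24, leaving -4·x^2 + 2·x + 24
The degree is now < 3, so this is the remainder. Hence a · b ≡ -4·x^2 + 2·x + 24 in Q[x]/(f).

Final answer: a · b ≡ -4·x^2 + 2·x + 24 (mod f(x))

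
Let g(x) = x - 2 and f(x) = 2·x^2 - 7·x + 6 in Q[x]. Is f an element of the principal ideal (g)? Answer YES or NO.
YES

In Q[x] the ideal (g) consists of all multiples of g, so f ∈ (g) iff g | f, i.e. iff the remainder of f on division by g is 0. Divide f by g (g is monic, so eliminate the leading term of the running remainder at each step):
  leading term 2·x^2: subtract (2·x)·g(x) = 2·x^2 - 4·x, leaving 6 - 3·x
  leading term -3·x: subtract (-3)·g(x) = 6 - 3·x, leaving 0
The remainder is 0, so f(x) = g(x) · h(x) with h(x) = 2·x - 3. Hence g | f, i.e. f ∈ (g).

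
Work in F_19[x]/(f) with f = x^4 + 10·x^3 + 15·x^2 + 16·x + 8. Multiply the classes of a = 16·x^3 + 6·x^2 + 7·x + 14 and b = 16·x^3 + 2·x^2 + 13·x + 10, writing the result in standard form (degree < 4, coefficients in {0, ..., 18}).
Multiply as integer polynomials: a · b = 256·x^6 + 128·x^5 + 332·x^4 + 476·x^3 + 179·x^2 + 252·x + 140. Reducing coefficients mod 19: a · b ≡ 9·x^6 + 14·x^5 + 9·x^4 + x^3 + 8·x^2 + 5·x + 7. Now divide by f(x) = x^4 + 10·x^3 + 15·x^2 + 16·x + 8 in F_19[x], eliminating the leading term at each step:
  leading term 9·x^6: subtract (9·x^2)·f(x) = 9·x^6 + 14·x^5 + 2·x^4 + 11·x^3 + 15·x^2, leaving 7·x^4 + 9·x^3 + 12·x^2 + 5·x + 7 (coefficients mod 19)
  leading term 7·x^4: subtract (7)·f(x) = 7·x^4 + 13·x^3 + 10·x^2 + 17·x + 18, leaving 15·x^3 + 2·x^2 + 7·x + 8 (coefficients mod 19)
The degree is now < 4, so this is the remainder. Hence a · b ≡ 15·x^3 + 2·x^2 + 7·x + 8 in F_19[x]/(f).

Final answer: a · b ≡ 15·x^3 + 2·x^2 + 7·x + 8 (mod f(x))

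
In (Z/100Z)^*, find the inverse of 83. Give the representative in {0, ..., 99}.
83^(−1) ≡ 47 (mod 100)

Apply the extended Euclidean algorithm to (100, 83), tracking rows (r, s, t) with s·100 + t·83 = r. Each division r_prev = q·r_cur + r_new produces the new row as (previous row) − q·(current row):
  row A: (100, 1, 0)   [1·100 + 0·83 = 100]
  row B: (83, 0, 1)   [0·100 + 1·83 = 83]
  100 = 1·83 + 17   → row C = row A − 1·row B = (17, 1, −1)   [check: 1·100 − 1·83 = 17]
  83 = 4·17 + 15   → row D = row B − 4·row C = (15, −4, 5)   [check: −4·100 + 5·83 = 15]
  17 = 1·15 + 2   → row E = row C − 1·row D = (2, 5, −6)   [check: 5·100 − 6·83 = 2]
  15 = 7·2 + 1   → row F = row D − 7·row E = (1, −39, 47)   [check: −39·100 + 47·83 = 1]
  2 = 2·1 + 0   → remainder 0, stop. gcd = 1 (last nonzero row F).
The gcd is 1, so 83 is invertible mod 100. The last nonzero row gives −39·100 + 47·83 = 1, so t = 47. So 83^(−1) ≡ 47 (mod 100). Verify: 83 · 47 = 3901 ≡ 1 (mod 100). ✓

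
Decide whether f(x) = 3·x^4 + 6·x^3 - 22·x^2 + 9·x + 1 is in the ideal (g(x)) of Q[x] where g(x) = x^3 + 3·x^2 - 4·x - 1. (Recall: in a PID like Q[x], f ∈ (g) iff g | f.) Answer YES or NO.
NO

In Q[x] the ideal (g) consists of all multiples of g, so f ∈ (g) iff g | f, i.e. iff the remainder of f on division by g is 0. Divide f by g (g is monic, so eliminate the leading term of the running remainder at each step):
  leading term 3·x^4: subtract (3·x)·g(x) = 3·x^4 + 9·x^3 - 12·x^2 - 3·x, leaving -3·x^3 - 10·x^2 + 12·x + 1
  leading term -3·x^3: subtract (-3)·g(x) = -3·x^3 - 9·x^2 + 12·x + 3, leaving -x^2 - 2
The remainder r(x) = -x^2 - 2 ≠ 0 (and deg r < deg g), so g ∤ f, i.e. f ∉ (g).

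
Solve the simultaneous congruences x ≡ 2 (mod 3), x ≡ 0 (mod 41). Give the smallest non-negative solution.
The moduli 3, 41 are pairwise coprime, so by the CRT there is a unique solution mod 3·41 = 123.
Solve by successive substitution. Start with x ≡ 2 (mod 3).
  Combine with x ≡ 0 (mod 41): write x = 2 + 3·t and require 2 + 3·t ≡ 0 (mod 41), i.e. 3·t ≡ 0 − 2 ≡ 39 (mod 41). Since 3^(−1) ≡ 14 (mod 41), t ≡ 14·39 ≡ 13 (mod 41). So x ≡ 2 + 3·13 = 41 (mod 123).
Unique solution in [0, 123): x = 41.

Final answer: x ≡ 41 (mod 123); the representative in [0, 123) is 41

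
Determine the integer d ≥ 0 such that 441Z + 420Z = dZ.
(441, 420) = (21); d = 21

In the PID Z, (a, b) is generated by gcd(a, b). Compute gcd(441, 420) with the extended Euclidean algorithm, tracking rows (r, s, t) with s·441 + t·420 = r:
  row A: (441, 1, 0)   [1·441 + 0·420 = 441]
  row B: (420, 0, 1)   [0·441 + 1·420 = 420]
  441 = 1·420 + 21   → row C = row A − 1·row B = (21, 1, −1)   [check: 1·441 − 1·420 = 21]
  420 = 20·21 + 0   → remainder 0, stop. gcd = 21 (last nonzero row C).
So gcd(441, 420) = 21, with Bézout identity 1·441 − 1·420 = 21. Containment (⊇): the Bézout identity exhibits 21 as an element of (441, 420), giving (21) ⊆ (441, 420). Containment (⊆): since 21 | 441 and 21 | 420 (441 = 21·21, 420 = 21·20), every Z-linear combination of 441 and 420 is divisible by 21, so (441, 420) ⊆ (21). Therefore (441, 420) = (21), d = 21.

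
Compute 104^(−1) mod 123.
Apply the extended Euclidean algorithm to (123, 104), tracking rows (r, s, t) with s·123 + t·104 = r. Each division r_prev = q·r_cur + r_new produces the new row as (previous row) − q·(current row):
  row A: (123, 1, 0)   [1·123 + 0·104 = 123]
  row B: (104, 0, 1)   [0·123 + 1·104 = 104]
  123 = 1·104 + 19   → row C = row A − 1·row B = (19, 1, −1)   [check: 1·123 − 1·104 = 19]
  104 = 5·19 + 9   → row D = row B − 5·row C = (9, −5, 6)   [check: −5·123 + 6·104 = 9]
  19 = 2·9 + 1   → row E = row C − 2·row D = (1, 11, −13)   [check: 11·123 − 13·104 = 1]
  9 = 9·1 + 0   → remainder 0, stop. gcd = 1 (last nonzero row E).
The gcd is 1, so 104 is invertible mod 123. The last nonzero row gives 11·123 − 13·104 = 1, so t = −13. So 104^(−1) ≡ −13 ≡ 110 (mod 123). Verify: 104 · 110 = 11440 ≡ 1 (mod 123). ✓

Final answer: 104^(−1) ≡ 110 (mod 123)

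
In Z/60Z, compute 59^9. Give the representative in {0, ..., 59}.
Use repeated squaring. Binary(9) = 1001. Walk through the bits of the exponent 9 left-to-right: at each bit after the leading one, square the running value, then multiply by 59 if the bit is 1 (always reducing mod 60):
  bit 1 = 1 (leading): start with 59.
  bit 2 = 0: square 59^2 = 3481 ≡ 1 (mod 60).
  bit 3 = 0: square 1^2 = 1 (mod 60).
  bit 4 = 1: square 1^2 = 1; bit is 1, so multiply 1·59 = 59 (mod 60).
Final value: 59^9 ≡ 59 (mod 60).

Final answer: 59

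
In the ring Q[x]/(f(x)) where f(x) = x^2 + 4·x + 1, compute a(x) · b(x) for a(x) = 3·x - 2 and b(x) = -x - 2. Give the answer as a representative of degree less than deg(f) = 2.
a · b ≡ 8·x + 7 (mod f(x))

First multiply in Q[x] without reducing: a · b = -3·x^2 - 4·x + 4. Now divide by f(x) = x^2 + 4·x + 1, eliminating the leading term at each step:
  leading term -3·x^2: subtract (-3)·f(x) = -3·x^2 - 12·x - 3, leaving 8·x + 7
The degree is now < 2, so this is the remainder. Hence a · b ≡ 8·x + 7 in Q[x]/(f).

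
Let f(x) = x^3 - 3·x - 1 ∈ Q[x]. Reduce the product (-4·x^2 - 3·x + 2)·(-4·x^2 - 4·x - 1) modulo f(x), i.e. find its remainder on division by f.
First multiply in Q[x] without reducing: a · b = 16·x^4 + 28·x^3 + 8·x^2 - 5·x - 2. Now divide by f(x) = x^3 - 3·x - 1, eliminating the leading term at each step:
  leading term 16·x^4: subtract (16·x)·f(x) = 16·x^4 - 48·x^2 - 16·x, leaving 28·x^3 + 56·x^2 + 11·x - 2
  leading term 28·x^3: subtract (28)·f(x) = 28·x^3 - 84·x - 28, leaving 56·x^2 + 95·x + 26
The degree is now < 3, so this is the remainder. Hence a · b ≡ 56·x^2 + 95·x + 26 in Q[x]/(f).

Final answer: a · b ≡ 56·x^2 + 95·x + 26 (mod f(x))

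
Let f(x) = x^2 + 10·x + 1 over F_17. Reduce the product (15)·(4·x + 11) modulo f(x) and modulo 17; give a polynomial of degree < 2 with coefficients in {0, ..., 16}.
a · b ≡ 9·x + 12 (mod f(x))

Multiply as integer polynomials: a · b = 60·x + 165. Reducing coefficients mod 17: a · b ≡ 9·x + 12. This already has degree < 2, so no reduction by f is needed. Hence a · b ≡ 9·x + 12 in F_17[x]/(f).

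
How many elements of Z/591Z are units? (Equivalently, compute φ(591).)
An element a ∈ Z/591Z is a unit iff gcd(a, 591) = 1, so the number of units is φ(591). φ is multiplicative, with φ(p^e) = p^e − p^(e−1). Factorise 591 = 3 · 197. Then
  φ(591) = (3 − 1) · (197 − 1) = 2 · 196 = 392.

Final answer: Z/591Z has φ(591) = 392 units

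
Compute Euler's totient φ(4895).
φ(4895) = 3520

φ is multiplicative, with φ(p^e) = p^e − p^(e−1). Factorise 4895 = 5 · 11 · 89. Then
  φ(4895) = (5 − 1) · (11 − 1) · (89 − 1) = 4 · 10 · 88 = 3520.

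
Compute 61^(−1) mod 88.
61^(−1) ≡ 13 (mod 88)

Apply the extended Euclidean algorithm to (88, 61), tracking rows (r, s, t) with s·88 + t·61 = r. Each division r_prev = q·r_cur + r_new produces the new row as (previous row) − q·(current row):
  row A: (88, 1, 0)   [1·88 + 0·61 = 88]
  row B: (61, 0, 1)   [0·88 + 1·61 = 61]
  88 = 1·61 + 27   → row C = row A − 1·row B = (27, 1, −1)   [check: 1·88 − 1·61 = 27]
  61 = 2·27 + 7   → row D = row B − 2·row C = (7, −2, 3)   [check: −2·88 + 3·61 = 7]
  27 = 3·7 + 6   → row E = row C − 3·row D = (6, 7, −10)   [check: 7·88 − 10·61 = 6]
  7 = 1·6 + 1   → row F = row D − 1·row E = (1, −9, 13)   [check: −9·88 + 13·61 = 1]
  6 = 6·1 + 0   → remainder 0, stop. gcd = 1 (last nonzero row F).
The gcd is 1, so 61 is invertible mod 88. The last nonzero row gives −9·88 + 13·61 = 1, so t = 13. So 61^(−1) ≡ 13 (mod 88). Verify: 61 · 13 = 793 ≡ 1 (mod 88). ✓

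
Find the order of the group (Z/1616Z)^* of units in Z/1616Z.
(Z/1616Z)^* consists of the classes a with gcd(a, 1616) = 1, so its order is φ(1616). φ is multiplicative, with φ(p^e) = p^e − p^(e−1). Factorise 1616 = 2^4 · 101. Then
  φ(1616) = (2^4 − 2^3) · (101 − 1) = 8 · 100 = 800.
Thus |(Z/1616Z)^*| = 800.

Final answer: |(Z/1616Z)^*| = 800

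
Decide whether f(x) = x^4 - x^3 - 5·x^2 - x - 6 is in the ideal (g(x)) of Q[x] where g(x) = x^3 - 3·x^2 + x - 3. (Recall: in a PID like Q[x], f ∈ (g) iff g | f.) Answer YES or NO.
YES

In Q[x] the ideal (g) consists of all multiples of g, so f ∈ (g) iff g | f, i.e. iff the remainder of f on division by g is 0. Divide f by g (g is monic, so eliminate the leading term of the running remainder at each step):
  leading term x^4: subtract (x)·g(x) = x^4 - 3·x^3 + x^2 - 3·x, leaving 2·x^3 - 6·x^2 + 2·x - 6
  leading term 2·x^3: subtract (2)·g(x) = 2·x^3 - 6·x^2 + 2·x - 6, leaving 0
The remainder is 0, so f(x) = g(x) · h(x) with h(x) = x + 2. Hence g | f, i.e. f ∈ (g).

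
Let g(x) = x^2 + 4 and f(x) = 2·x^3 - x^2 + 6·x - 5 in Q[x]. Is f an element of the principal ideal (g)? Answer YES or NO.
In Q[x] the ideal (g) consists of all multiples of g, so f ∈ (g) iff g | f, i.e. iff the remainder of f on division by g is 0. Divide f by g (g is monic, so eliminate the leading term of the running remainder at each step):
  leading term 2·x^3: subtract (2·x)·g(x) = 2·x^3 + 8·x, leaving -x^2 - 2·x - 5
  leading term -x^2: subtract (-1)·g(x) = -x^2 - 4, leaving -2·x - 1
The remainder r(x) = -2·x - 1 ≠ 0 (and deg r < deg g), so g ∤ f, i.e. f ∉ (g).

Final answer: NO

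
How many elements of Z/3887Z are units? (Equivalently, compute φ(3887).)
Z/3887Z has φ(3887) = 3432 units

An element a ∈ Z/3887Z is a unit iff gcd(a, 3887) = 1, so the number of units is φ(3887). φ is multiplicative, with φ(p^e) = p^e − p^(e−1). Factorise 3887 = 13^2 · 23. Then
  φ(3887) = (13^2 − 13^1) · (23 − 1) = 156 · 22 = 3432.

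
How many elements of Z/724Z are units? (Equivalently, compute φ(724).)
An element a ∈ Z/724Z is a unit iff gcd(a, 724) = 1, so the number of units is φ(724). φ is multiplicative, with φ(p^e) = p^e − p^(e−1). Factorise 724 = 2^2 · 181. Then
  φ(724) = (2^2 − 2^1) · (181 − 1) = 2 · 180 = 360.

Final answer: Z/724Z has φ(724) = 360 units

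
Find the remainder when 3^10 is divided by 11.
1

Use repeated squaring. Binary(10) = 1010. Walk through the bits of the exponent 10 left-to-right: at each bit after the leading one, square the running value, then multiply by 3 if the bit is 1 (always reducing mod 11):
  bit 1 = 1 (leading): start with 3.
  bit 2 = 0: square 3^2 = 9 (mod 11).
  bit 3 = 1: square 9^2 = 81 ≡ 4; bit is 1, so multiply 4·3 = 12 ≡ 1 (mod 11).
  bit 4 = 0: square 1^2 = 1 (mod 11).
Final value: 3^10 ≡ 1 (mod 11).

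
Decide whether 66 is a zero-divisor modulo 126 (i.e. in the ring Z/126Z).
YES

gcd(66, 126) = 6 > 1, so 66 is not a unit in Z/126Z. In Z/nZ every nonzero non-unit is a zero-divisor: explicitly, take b = 126/gcd = 21 ≠ 0 (mod 126); then 66·21 = 1386 = 11·126, i.e. 66·21 ≡ 0 (mod 126). So 66 is a zero-divisor.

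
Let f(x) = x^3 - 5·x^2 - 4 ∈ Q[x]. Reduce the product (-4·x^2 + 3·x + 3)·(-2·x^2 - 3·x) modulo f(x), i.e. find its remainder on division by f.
a · b ≡ 215·x^2 + 23·x + 184 (mod f(x))

First multiply in Q[x] without reducing: a · b = 8·x^4 + 6·x^3 - 15·x^2 - 9·x. Now divide by f(x) = x^3 - 5·x^2 - 4, eliminating the leading term at each step:
  leading term 8·x^4: subtract (8·x)·f(x) = 8·x^4 - 40·x^3 - 32·x, leaving 46·x^3 - 15·x^2 + 23·x
  leading term 46·x^3: subtract (46)·f(x) = 46·x^3 - 230·x^2 - 184, leaving 215·x^2 + 23·x + 184
The degree is now < 3, so this is the remainder. Hence a · b ≡ 215·x^2 + 23·x + 184 in Q[x]/(f).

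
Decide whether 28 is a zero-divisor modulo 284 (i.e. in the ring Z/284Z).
YES

gcd(28, 284) = 4 > 1, so 28 is not a unit in Z/284Z. In Z/nZ every nonzero non-unit is a zero-divisor: explicitly, take b = 284/gcd = 71 ≠ 0 (mod 284); then 28·71 = 1988 = 7·284, i.e. 28·71 ≡ 0 (mod 284). So 28 is a zero-divisor.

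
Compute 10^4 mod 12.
Use repeated squaring. Binary(4) = 100. Walk through the bits of the exponent 4 left-to-right: at each bit after the leading one, square the running value, then multiply by 10 if the bit is 1 (always reducing mod 12):
  bit 1 = 1 (leading): start with 10.
  bit 2 = 0: square 10^2 = 100 ≡ 4 (mod 12).
  bit 3 = 0: square 4^2 = 16 ≡ 4 (mod 12).
Final value: 10^4 ≡ 4 (mod 12).

Final answer: 4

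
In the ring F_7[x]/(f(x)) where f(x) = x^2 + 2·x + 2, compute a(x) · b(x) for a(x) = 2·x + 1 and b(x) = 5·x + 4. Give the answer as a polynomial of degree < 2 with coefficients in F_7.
a · b ≡ 5 (mod f(x))

Multiply as integer polynomials: a · b = 10·x^2 + 13·x + 4. Reducing coefficients mod 7: a · b ≡ 3·x^2 + 6·x + 4. Now divide by f(x) = x^2 + 2·x + 2 in F_7[x], eliminating the leading term at each step:
  leading term 3·x^2: subtract (3)·f(x) = 3·x^2 + 6·x + 6, leaving 5 (coefficients mod 7)
The degree is now < 2, so this is the remainder. Hence a · b ≡ 5 in F_7[x]/(f).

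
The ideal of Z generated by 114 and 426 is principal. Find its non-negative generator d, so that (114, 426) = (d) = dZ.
In the PID Z, (a, b) is generated by gcd(a, b). Compute gcd(426, 114) with the extended Euclidean algorithm, tracking rows (r, s, t) with s·426 + t·114 = r:
  row A: (426, 1, 0)   [1·426 + 0·114 = 426]
  row B: (114, 0, 1)   [0·426 + 1·114 = 114]
  426 = 3·114 + 84   → row C = row A − 3·row B = (84, 1, −3)   [check: 1·426 − 3·114 = 84]
  114 = 1·84 + 30   → row D = row B − 1·row C = (30, −1, 4)   [check: −1·426 + 4·114 = 30]
  84 = 2·30 + 24   → row E = row C − 2·row D = (24, 3, −11)   [check: 3·426 − 11·114 = 24]
  30 = 1·24 + 6   → row F = row D − 1·row E = (6, −4, 15)   [check: −4·426 + 15·114 = 6]
  24 = 4·6 + 0   → remainder 0, stop. gcd = 6 (last nonzero row F).
So gcd(114, 426) = 6, with Bézout identity −4·426 + 15·114 = 6. Containment (⊇): the Bézout identity exhibits 6 as an element of (114, 426), giving (6) ⊆ (114, 426). Containment (⊆): since 6 | 114 and 6 | 426 (114 = 6·19, 426 = 6·71), every Z-linear combination of 114 and 426 is divisible by 6, so (114, 426) ⊆ (6). Therefore (114, 426) = (6), d = 6.

Final answer: (114, 426) = (6); d = 6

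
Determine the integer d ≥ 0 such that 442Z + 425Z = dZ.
(442, 425) = (17); d = 17

In the PID Z, (a, b) is generated by gcd(a, b). Compute gcd(442, 425) with the extended Euclidean algorithm, tracking rows (r, s, t) with s·442 + t·425 = r:
  row A: (442, 1, 0)   [1·442 + 0·425 = 442]
  row B: (425, 0, 1)   [0·442 + 1·425 = 425]
  442 = 1·425 + 17   → row C = row A − 1·row B = (17, 1, −1)   [check: 1·442 − 1·425 = 17]
  425 = 25·17 + 0   → remainder 0, stop. gcd = 17 (last nonzero row C).
So gcd(442, 425) = 17, with Bézout identity 1·442 − 1·425 = 17. Containment (⊇): the Bézout identity exhibits 17 as an element of (442, 425), giving (17) ⊆ (442, 425). Containment (⊆): since 17 | 442 and 17 | 425 (442 = 17·26, 425 = 17·25), every Z-linear combination of 442 and 425 is divisible by 17, so (442, 425) ⊆ (17). Therefore (442, 425) = (17), d = 17.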